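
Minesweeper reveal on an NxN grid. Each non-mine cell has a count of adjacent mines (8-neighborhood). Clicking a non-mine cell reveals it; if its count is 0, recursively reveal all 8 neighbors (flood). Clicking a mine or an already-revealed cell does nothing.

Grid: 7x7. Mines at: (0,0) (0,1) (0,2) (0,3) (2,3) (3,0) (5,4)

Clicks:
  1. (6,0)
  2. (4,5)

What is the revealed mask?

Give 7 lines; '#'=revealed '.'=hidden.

Answer: .......
.......
.......
.###...
####.#.
####...
####...

Derivation:
Click 1 (6,0) count=0: revealed 15 new [(3,1) (3,2) (3,3) (4,0) (4,1) (4,2) (4,3) (5,0) (5,1) (5,2) (5,3) (6,0) (6,1) (6,2) (6,3)] -> total=15
Click 2 (4,5) count=1: revealed 1 new [(4,5)] -> total=16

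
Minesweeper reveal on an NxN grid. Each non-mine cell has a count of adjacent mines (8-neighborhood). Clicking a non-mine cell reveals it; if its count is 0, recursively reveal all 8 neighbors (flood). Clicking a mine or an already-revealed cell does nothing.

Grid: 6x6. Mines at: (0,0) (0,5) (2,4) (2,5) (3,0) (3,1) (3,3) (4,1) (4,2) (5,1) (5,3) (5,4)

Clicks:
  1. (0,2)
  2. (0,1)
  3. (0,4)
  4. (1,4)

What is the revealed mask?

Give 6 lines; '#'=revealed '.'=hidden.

Click 1 (0,2) count=0: revealed 11 new [(0,1) (0,2) (0,3) (0,4) (1,1) (1,2) (1,3) (1,4) (2,1) (2,2) (2,3)] -> total=11
Click 2 (0,1) count=1: revealed 0 new [(none)] -> total=11
Click 3 (0,4) count=1: revealed 0 new [(none)] -> total=11
Click 4 (1,4) count=3: revealed 0 new [(none)] -> total=11

Answer: .####.
.####.
.###..
......
......
......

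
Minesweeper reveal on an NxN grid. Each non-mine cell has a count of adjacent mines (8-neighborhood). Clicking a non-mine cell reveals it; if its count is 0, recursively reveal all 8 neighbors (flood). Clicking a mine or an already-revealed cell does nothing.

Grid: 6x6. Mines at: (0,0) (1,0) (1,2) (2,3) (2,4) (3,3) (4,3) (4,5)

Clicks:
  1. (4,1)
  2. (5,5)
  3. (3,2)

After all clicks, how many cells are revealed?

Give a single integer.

Answer: 13

Derivation:
Click 1 (4,1) count=0: revealed 12 new [(2,0) (2,1) (2,2) (3,0) (3,1) (3,2) (4,0) (4,1) (4,2) (5,0) (5,1) (5,2)] -> total=12
Click 2 (5,5) count=1: revealed 1 new [(5,5)] -> total=13
Click 3 (3,2) count=3: revealed 0 new [(none)] -> total=13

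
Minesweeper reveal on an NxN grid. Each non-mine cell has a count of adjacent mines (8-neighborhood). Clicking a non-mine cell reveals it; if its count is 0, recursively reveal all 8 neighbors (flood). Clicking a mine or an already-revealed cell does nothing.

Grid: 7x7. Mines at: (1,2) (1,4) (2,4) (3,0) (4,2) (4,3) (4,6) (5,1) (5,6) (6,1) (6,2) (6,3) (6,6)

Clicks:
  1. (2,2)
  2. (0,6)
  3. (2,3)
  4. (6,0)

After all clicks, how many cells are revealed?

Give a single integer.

Answer: 11

Derivation:
Click 1 (2,2) count=1: revealed 1 new [(2,2)] -> total=1
Click 2 (0,6) count=0: revealed 8 new [(0,5) (0,6) (1,5) (1,6) (2,5) (2,6) (3,5) (3,6)] -> total=9
Click 3 (2,3) count=3: revealed 1 new [(2,3)] -> total=10
Click 4 (6,0) count=2: revealed 1 new [(6,0)] -> total=11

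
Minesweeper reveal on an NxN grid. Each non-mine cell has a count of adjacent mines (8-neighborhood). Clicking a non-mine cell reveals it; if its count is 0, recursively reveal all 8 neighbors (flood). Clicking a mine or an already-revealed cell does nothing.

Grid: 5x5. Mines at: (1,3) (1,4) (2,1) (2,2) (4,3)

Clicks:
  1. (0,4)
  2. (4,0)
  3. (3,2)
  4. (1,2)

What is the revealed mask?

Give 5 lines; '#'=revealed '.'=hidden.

Answer: ....#
..#..
.....
###..
###..

Derivation:
Click 1 (0,4) count=2: revealed 1 new [(0,4)] -> total=1
Click 2 (4,0) count=0: revealed 6 new [(3,0) (3,1) (3,2) (4,0) (4,1) (4,2)] -> total=7
Click 3 (3,2) count=3: revealed 0 new [(none)] -> total=7
Click 4 (1,2) count=3: revealed 1 new [(1,2)] -> total=8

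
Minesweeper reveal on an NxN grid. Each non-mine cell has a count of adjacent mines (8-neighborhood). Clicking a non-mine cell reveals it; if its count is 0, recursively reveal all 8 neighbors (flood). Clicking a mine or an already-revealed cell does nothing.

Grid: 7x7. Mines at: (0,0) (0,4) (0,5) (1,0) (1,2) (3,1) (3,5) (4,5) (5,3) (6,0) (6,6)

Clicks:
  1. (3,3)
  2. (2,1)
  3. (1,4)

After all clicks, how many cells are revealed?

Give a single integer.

Click 1 (3,3) count=0: revealed 9 new [(2,2) (2,3) (2,4) (3,2) (3,3) (3,4) (4,2) (4,3) (4,4)] -> total=9
Click 2 (2,1) count=3: revealed 1 new [(2,1)] -> total=10
Click 3 (1,4) count=2: revealed 1 new [(1,4)] -> total=11

Answer: 11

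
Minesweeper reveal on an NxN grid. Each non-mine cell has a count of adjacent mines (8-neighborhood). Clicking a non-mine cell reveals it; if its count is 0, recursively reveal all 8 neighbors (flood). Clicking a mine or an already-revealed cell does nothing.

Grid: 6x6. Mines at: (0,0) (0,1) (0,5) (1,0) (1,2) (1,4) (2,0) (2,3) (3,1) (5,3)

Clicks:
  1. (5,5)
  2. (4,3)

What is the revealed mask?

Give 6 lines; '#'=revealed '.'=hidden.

Answer: ......
......
....##
....##
...###
....##

Derivation:
Click 1 (5,5) count=0: revealed 8 new [(2,4) (2,5) (3,4) (3,5) (4,4) (4,5) (5,4) (5,5)] -> total=8
Click 2 (4,3) count=1: revealed 1 new [(4,3)] -> total=9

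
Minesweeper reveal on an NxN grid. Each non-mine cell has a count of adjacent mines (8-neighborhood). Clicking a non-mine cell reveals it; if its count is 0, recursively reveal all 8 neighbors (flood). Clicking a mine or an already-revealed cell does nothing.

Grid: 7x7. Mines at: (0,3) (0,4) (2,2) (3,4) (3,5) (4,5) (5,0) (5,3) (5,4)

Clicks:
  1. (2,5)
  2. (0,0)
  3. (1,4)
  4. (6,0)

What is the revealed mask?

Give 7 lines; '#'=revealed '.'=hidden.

Click 1 (2,5) count=2: revealed 1 new [(2,5)] -> total=1
Click 2 (0,0) count=0: revealed 12 new [(0,0) (0,1) (0,2) (1,0) (1,1) (1,2) (2,0) (2,1) (3,0) (3,1) (4,0) (4,1)] -> total=13
Click 3 (1,4) count=2: revealed 1 new [(1,4)] -> total=14
Click 4 (6,0) count=1: revealed 1 new [(6,0)] -> total=15

Answer: ###....
###.#..
##...#.
##.....
##.....
.......
#......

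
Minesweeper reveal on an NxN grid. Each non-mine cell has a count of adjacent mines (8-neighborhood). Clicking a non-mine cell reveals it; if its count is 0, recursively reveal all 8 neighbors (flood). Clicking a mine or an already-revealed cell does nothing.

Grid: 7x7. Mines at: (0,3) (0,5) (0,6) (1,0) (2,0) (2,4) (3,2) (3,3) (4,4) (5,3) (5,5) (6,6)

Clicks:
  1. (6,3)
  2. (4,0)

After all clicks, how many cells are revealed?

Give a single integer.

Answer: 12

Derivation:
Click 1 (6,3) count=1: revealed 1 new [(6,3)] -> total=1
Click 2 (4,0) count=0: revealed 11 new [(3,0) (3,1) (4,0) (4,1) (4,2) (5,0) (5,1) (5,2) (6,0) (6,1) (6,2)] -> total=12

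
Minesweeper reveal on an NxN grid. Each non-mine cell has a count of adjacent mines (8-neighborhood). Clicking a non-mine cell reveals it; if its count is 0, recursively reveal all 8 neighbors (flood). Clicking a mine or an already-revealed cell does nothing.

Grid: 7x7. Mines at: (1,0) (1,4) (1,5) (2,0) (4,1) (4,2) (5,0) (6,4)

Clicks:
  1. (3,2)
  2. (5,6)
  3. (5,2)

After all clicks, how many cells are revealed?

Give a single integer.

Click 1 (3,2) count=2: revealed 1 new [(3,2)] -> total=1
Click 2 (5,6) count=0: revealed 18 new [(2,3) (2,4) (2,5) (2,6) (3,3) (3,4) (3,5) (3,6) (4,3) (4,4) (4,5) (4,6) (5,3) (5,4) (5,5) (5,6) (6,5) (6,6)] -> total=19
Click 3 (5,2) count=2: revealed 1 new [(5,2)] -> total=20

Answer: 20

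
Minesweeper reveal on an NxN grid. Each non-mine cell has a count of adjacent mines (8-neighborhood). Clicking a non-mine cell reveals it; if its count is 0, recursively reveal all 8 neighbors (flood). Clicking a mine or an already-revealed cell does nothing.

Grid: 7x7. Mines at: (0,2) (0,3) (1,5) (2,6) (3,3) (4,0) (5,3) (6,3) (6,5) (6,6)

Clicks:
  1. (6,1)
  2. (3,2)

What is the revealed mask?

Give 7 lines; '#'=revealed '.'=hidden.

Click 1 (6,1) count=0: revealed 6 new [(5,0) (5,1) (5,2) (6,0) (6,1) (6,2)] -> total=6
Click 2 (3,2) count=1: revealed 1 new [(3,2)] -> total=7

Answer: .......
.......
.......
..#....
.......
###....
###....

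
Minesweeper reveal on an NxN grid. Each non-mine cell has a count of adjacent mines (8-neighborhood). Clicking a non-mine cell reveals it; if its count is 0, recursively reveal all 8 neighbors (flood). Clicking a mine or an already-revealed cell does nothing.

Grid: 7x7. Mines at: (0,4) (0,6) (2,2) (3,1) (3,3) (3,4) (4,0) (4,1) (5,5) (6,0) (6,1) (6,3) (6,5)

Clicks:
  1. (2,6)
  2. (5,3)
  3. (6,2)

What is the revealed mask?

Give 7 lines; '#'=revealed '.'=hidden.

Answer: .......
.....##
.....##
.....##
.....##
...#...
..#....

Derivation:
Click 1 (2,6) count=0: revealed 8 new [(1,5) (1,6) (2,5) (2,6) (3,5) (3,6) (4,5) (4,6)] -> total=8
Click 2 (5,3) count=1: revealed 1 new [(5,3)] -> total=9
Click 3 (6,2) count=2: revealed 1 new [(6,2)] -> total=10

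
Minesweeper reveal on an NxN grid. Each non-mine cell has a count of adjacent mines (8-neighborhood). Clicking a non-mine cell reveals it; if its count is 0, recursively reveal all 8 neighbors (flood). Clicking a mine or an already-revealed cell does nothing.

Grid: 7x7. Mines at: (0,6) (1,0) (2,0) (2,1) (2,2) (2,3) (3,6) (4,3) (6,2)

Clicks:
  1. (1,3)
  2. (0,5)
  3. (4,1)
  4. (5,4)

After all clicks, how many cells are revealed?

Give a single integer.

Answer: 14

Derivation:
Click 1 (1,3) count=2: revealed 1 new [(1,3)] -> total=1
Click 2 (0,5) count=1: revealed 1 new [(0,5)] -> total=2
Click 3 (4,1) count=0: revealed 11 new [(3,0) (3,1) (3,2) (4,0) (4,1) (4,2) (5,0) (5,1) (5,2) (6,0) (6,1)] -> total=13
Click 4 (5,4) count=1: revealed 1 new [(5,4)] -> total=14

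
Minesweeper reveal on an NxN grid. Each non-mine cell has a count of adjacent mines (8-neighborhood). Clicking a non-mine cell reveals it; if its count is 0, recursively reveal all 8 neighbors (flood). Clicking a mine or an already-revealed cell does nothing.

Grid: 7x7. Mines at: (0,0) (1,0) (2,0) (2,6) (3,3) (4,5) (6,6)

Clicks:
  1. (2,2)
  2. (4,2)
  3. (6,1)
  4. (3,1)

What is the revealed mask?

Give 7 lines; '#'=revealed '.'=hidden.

Click 1 (2,2) count=1: revealed 1 new [(2,2)] -> total=1
Click 2 (4,2) count=1: revealed 1 new [(4,2)] -> total=2
Click 3 (6,1) count=0: revealed 19 new [(3,0) (3,1) (3,2) (4,0) (4,1) (4,3) (4,4) (5,0) (5,1) (5,2) (5,3) (5,4) (5,5) (6,0) (6,1) (6,2) (6,3) (6,4) (6,5)] -> total=21
Click 4 (3,1) count=1: revealed 0 new [(none)] -> total=21

Answer: .......
.......
..#....
###....
#####..
######.
######.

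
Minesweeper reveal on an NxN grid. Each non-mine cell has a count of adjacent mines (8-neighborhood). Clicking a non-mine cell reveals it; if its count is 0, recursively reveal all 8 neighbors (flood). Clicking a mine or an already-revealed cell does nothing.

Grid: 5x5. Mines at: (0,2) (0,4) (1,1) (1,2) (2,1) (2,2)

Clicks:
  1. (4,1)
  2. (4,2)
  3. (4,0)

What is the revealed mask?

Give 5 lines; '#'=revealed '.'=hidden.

Click 1 (4,1) count=0: revealed 14 new [(1,3) (1,4) (2,3) (2,4) (3,0) (3,1) (3,2) (3,3) (3,4) (4,0) (4,1) (4,2) (4,3) (4,4)] -> total=14
Click 2 (4,2) count=0: revealed 0 new [(none)] -> total=14
Click 3 (4,0) count=0: revealed 0 new [(none)] -> total=14

Answer: .....
...##
...##
#####
#####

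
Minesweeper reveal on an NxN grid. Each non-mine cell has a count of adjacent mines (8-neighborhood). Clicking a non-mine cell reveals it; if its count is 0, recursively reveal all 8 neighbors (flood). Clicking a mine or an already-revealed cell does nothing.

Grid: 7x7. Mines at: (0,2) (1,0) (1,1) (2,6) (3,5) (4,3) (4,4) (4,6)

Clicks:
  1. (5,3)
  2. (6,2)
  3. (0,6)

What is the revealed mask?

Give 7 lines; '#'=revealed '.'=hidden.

Answer: ...####
..#####
######.
#####..
###....
#######
#######

Derivation:
Click 1 (5,3) count=2: revealed 1 new [(5,3)] -> total=1
Click 2 (6,2) count=0: revealed 22 new [(2,0) (2,1) (2,2) (3,0) (3,1) (3,2) (4,0) (4,1) (4,2) (5,0) (5,1) (5,2) (5,4) (5,5) (5,6) (6,0) (6,1) (6,2) (6,3) (6,4) (6,5) (6,6)] -> total=23
Click 3 (0,6) count=0: revealed 14 new [(0,3) (0,4) (0,5) (0,6) (1,2) (1,3) (1,4) (1,5) (1,6) (2,3) (2,4) (2,5) (3,3) (3,4)] -> total=37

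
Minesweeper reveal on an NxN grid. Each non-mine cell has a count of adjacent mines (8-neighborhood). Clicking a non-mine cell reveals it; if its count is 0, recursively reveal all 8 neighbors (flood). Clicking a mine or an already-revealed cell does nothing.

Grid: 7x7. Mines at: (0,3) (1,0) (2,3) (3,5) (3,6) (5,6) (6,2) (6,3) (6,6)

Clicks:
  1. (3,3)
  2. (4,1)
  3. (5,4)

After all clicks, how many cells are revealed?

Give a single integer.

Click 1 (3,3) count=1: revealed 1 new [(3,3)] -> total=1
Click 2 (4,1) count=0: revealed 19 new [(2,0) (2,1) (2,2) (3,0) (3,1) (3,2) (3,4) (4,0) (4,1) (4,2) (4,3) (4,4) (5,0) (5,1) (5,2) (5,3) (5,4) (6,0) (6,1)] -> total=20
Click 3 (5,4) count=1: revealed 0 new [(none)] -> total=20

Answer: 20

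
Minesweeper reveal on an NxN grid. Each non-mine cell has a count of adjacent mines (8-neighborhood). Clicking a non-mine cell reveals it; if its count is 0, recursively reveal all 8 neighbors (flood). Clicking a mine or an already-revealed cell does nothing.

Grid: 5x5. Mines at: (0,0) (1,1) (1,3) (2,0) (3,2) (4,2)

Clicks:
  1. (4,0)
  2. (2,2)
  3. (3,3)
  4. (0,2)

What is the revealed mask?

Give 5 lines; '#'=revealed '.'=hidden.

Answer: ..#..
.....
..#..
##.#.
##...

Derivation:
Click 1 (4,0) count=0: revealed 4 new [(3,0) (3,1) (4,0) (4,1)] -> total=4
Click 2 (2,2) count=3: revealed 1 new [(2,2)] -> total=5
Click 3 (3,3) count=2: revealed 1 new [(3,3)] -> total=6
Click 4 (0,2) count=2: revealed 1 new [(0,2)] -> total=7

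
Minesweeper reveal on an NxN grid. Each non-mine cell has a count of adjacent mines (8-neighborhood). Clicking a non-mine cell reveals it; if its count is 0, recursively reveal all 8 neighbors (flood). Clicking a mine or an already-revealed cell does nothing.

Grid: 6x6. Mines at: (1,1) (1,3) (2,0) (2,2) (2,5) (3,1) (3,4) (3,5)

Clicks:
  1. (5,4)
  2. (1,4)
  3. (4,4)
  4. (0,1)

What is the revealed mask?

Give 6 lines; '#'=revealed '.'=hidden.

Click 1 (5,4) count=0: revealed 12 new [(4,0) (4,1) (4,2) (4,3) (4,4) (4,5) (5,0) (5,1) (5,2) (5,3) (5,4) (5,5)] -> total=12
Click 2 (1,4) count=2: revealed 1 new [(1,4)] -> total=13
Click 3 (4,4) count=2: revealed 0 new [(none)] -> total=13
Click 4 (0,1) count=1: revealed 1 new [(0,1)] -> total=14

Answer: .#....
....#.
......
......
######
######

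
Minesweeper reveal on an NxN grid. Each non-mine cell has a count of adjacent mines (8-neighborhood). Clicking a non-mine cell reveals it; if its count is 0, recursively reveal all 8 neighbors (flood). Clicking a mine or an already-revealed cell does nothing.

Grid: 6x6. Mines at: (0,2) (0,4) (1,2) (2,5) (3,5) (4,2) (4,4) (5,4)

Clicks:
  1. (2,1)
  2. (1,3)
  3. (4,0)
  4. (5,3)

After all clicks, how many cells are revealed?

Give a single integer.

Answer: 14

Derivation:
Click 1 (2,1) count=1: revealed 1 new [(2,1)] -> total=1
Click 2 (1,3) count=3: revealed 1 new [(1,3)] -> total=2
Click 3 (4,0) count=0: revealed 11 new [(0,0) (0,1) (1,0) (1,1) (2,0) (3,0) (3,1) (4,0) (4,1) (5,0) (5,1)] -> total=13
Click 4 (5,3) count=3: revealed 1 new [(5,3)] -> total=14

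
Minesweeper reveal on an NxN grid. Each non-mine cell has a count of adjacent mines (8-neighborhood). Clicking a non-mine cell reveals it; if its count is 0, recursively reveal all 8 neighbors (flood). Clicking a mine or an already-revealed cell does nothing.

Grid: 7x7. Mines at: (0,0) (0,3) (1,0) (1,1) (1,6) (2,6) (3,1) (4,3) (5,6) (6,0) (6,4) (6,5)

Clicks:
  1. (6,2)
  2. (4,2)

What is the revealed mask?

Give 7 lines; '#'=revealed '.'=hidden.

Answer: .......
.......
.......
.......
..#....
.###...
.###...

Derivation:
Click 1 (6,2) count=0: revealed 6 new [(5,1) (5,2) (5,3) (6,1) (6,2) (6,3)] -> total=6
Click 2 (4,2) count=2: revealed 1 new [(4,2)] -> total=7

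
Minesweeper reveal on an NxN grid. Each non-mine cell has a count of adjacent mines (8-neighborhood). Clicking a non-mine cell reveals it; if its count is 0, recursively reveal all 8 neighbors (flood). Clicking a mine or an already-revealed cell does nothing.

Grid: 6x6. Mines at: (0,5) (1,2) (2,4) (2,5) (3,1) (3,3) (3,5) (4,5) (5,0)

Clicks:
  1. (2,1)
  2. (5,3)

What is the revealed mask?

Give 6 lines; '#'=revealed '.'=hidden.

Click 1 (2,1) count=2: revealed 1 new [(2,1)] -> total=1
Click 2 (5,3) count=0: revealed 8 new [(4,1) (4,2) (4,3) (4,4) (5,1) (5,2) (5,3) (5,4)] -> total=9

Answer: ......
......
.#....
......
.####.
.####.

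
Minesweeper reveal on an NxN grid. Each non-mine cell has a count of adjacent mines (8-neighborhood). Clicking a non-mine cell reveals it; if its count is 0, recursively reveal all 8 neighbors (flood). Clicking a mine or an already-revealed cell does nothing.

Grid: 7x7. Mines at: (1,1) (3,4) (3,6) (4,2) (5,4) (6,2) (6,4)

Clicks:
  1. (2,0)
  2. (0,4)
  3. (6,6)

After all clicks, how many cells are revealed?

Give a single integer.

Answer: 22

Derivation:
Click 1 (2,0) count=1: revealed 1 new [(2,0)] -> total=1
Click 2 (0,4) count=0: revealed 15 new [(0,2) (0,3) (0,4) (0,5) (0,6) (1,2) (1,3) (1,4) (1,5) (1,6) (2,2) (2,3) (2,4) (2,5) (2,6)] -> total=16
Click 3 (6,6) count=0: revealed 6 new [(4,5) (4,6) (5,5) (5,6) (6,5) (6,6)] -> total=22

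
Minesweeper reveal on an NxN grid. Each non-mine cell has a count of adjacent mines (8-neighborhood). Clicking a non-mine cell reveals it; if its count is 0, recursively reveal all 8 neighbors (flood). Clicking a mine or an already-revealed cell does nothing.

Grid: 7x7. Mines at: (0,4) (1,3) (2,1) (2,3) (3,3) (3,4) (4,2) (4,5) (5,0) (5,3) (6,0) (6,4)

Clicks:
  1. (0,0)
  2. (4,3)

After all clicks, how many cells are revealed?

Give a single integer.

Answer: 7

Derivation:
Click 1 (0,0) count=0: revealed 6 new [(0,0) (0,1) (0,2) (1,0) (1,1) (1,2)] -> total=6
Click 2 (4,3) count=4: revealed 1 new [(4,3)] -> total=7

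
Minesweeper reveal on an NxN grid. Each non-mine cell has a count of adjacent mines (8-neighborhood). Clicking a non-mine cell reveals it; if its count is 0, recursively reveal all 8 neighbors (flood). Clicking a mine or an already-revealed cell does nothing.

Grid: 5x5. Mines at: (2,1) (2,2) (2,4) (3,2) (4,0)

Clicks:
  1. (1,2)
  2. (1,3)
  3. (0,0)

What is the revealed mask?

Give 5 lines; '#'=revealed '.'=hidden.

Click 1 (1,2) count=2: revealed 1 new [(1,2)] -> total=1
Click 2 (1,3) count=2: revealed 1 new [(1,3)] -> total=2
Click 3 (0,0) count=0: revealed 8 new [(0,0) (0,1) (0,2) (0,3) (0,4) (1,0) (1,1) (1,4)] -> total=10

Answer: #####
#####
.....
.....
.....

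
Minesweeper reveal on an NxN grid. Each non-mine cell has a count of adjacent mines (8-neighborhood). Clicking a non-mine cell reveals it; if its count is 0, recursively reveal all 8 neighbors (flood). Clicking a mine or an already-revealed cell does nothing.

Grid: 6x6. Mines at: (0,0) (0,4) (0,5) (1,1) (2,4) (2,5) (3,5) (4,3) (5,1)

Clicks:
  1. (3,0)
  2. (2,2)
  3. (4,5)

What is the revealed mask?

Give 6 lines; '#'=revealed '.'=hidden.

Answer: ......
......
###...
###...
###..#
......

Derivation:
Click 1 (3,0) count=0: revealed 9 new [(2,0) (2,1) (2,2) (3,0) (3,1) (3,2) (4,0) (4,1) (4,2)] -> total=9
Click 2 (2,2) count=1: revealed 0 new [(none)] -> total=9
Click 3 (4,5) count=1: revealed 1 new [(4,5)] -> total=10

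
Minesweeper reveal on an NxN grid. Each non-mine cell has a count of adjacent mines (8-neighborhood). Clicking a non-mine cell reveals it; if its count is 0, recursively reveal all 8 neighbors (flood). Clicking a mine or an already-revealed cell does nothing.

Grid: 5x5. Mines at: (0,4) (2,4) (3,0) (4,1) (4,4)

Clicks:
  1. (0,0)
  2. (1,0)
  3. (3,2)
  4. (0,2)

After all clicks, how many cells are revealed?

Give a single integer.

Click 1 (0,0) count=0: revealed 15 new [(0,0) (0,1) (0,2) (0,3) (1,0) (1,1) (1,2) (1,3) (2,0) (2,1) (2,2) (2,3) (3,1) (3,2) (3,3)] -> total=15
Click 2 (1,0) count=0: revealed 0 new [(none)] -> total=15
Click 3 (3,2) count=1: revealed 0 new [(none)] -> total=15
Click 4 (0,2) count=0: revealed 0 new [(none)] -> total=15

Answer: 15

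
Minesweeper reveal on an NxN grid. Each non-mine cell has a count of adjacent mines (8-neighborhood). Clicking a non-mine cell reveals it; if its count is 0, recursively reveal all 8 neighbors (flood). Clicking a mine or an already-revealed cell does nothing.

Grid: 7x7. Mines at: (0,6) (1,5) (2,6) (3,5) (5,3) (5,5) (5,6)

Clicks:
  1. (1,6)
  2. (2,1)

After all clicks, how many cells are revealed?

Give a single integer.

Click 1 (1,6) count=3: revealed 1 new [(1,6)] -> total=1
Click 2 (2,1) count=0: revealed 31 new [(0,0) (0,1) (0,2) (0,3) (0,4) (1,0) (1,1) (1,2) (1,3) (1,4) (2,0) (2,1) (2,2) (2,3) (2,4) (3,0) (3,1) (3,2) (3,3) (3,4) (4,0) (4,1) (4,2) (4,3) (4,4) (5,0) (5,1) (5,2) (6,0) (6,1) (6,2)] -> total=32

Answer: 32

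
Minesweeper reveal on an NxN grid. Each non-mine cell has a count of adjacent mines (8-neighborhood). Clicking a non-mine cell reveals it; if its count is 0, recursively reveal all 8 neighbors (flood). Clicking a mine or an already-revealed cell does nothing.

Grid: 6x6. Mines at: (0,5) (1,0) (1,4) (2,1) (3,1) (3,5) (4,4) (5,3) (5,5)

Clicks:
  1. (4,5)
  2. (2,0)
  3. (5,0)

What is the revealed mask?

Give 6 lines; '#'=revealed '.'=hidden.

Click 1 (4,5) count=3: revealed 1 new [(4,5)] -> total=1
Click 2 (2,0) count=3: revealed 1 new [(2,0)] -> total=2
Click 3 (5,0) count=0: revealed 6 new [(4,0) (4,1) (4,2) (5,0) (5,1) (5,2)] -> total=8

Answer: ......
......
#.....
......
###..#
###...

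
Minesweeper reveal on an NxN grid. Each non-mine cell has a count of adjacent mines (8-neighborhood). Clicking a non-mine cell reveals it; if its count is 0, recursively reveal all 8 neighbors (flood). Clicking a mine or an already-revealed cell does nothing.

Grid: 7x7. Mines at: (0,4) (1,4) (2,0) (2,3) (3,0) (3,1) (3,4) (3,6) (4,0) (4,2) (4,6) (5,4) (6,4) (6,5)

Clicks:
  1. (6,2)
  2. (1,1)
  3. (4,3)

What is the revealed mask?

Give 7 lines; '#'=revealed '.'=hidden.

Answer: .......
.#.....
.......
.......
...#...
####...
####...

Derivation:
Click 1 (6,2) count=0: revealed 8 new [(5,0) (5,1) (5,2) (5,3) (6,0) (6,1) (6,2) (6,3)] -> total=8
Click 2 (1,1) count=1: revealed 1 new [(1,1)] -> total=9
Click 3 (4,3) count=3: revealed 1 new [(4,3)] -> total=10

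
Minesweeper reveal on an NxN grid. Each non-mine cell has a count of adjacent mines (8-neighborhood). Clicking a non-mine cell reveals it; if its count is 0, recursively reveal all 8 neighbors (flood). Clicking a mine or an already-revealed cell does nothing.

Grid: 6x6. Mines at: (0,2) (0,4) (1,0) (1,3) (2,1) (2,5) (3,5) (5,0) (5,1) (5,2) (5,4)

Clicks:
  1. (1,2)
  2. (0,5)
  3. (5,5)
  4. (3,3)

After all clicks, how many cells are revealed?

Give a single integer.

Answer: 12

Derivation:
Click 1 (1,2) count=3: revealed 1 new [(1,2)] -> total=1
Click 2 (0,5) count=1: revealed 1 new [(0,5)] -> total=2
Click 3 (5,5) count=1: revealed 1 new [(5,5)] -> total=3
Click 4 (3,3) count=0: revealed 9 new [(2,2) (2,3) (2,4) (3,2) (3,3) (3,4) (4,2) (4,3) (4,4)] -> total=12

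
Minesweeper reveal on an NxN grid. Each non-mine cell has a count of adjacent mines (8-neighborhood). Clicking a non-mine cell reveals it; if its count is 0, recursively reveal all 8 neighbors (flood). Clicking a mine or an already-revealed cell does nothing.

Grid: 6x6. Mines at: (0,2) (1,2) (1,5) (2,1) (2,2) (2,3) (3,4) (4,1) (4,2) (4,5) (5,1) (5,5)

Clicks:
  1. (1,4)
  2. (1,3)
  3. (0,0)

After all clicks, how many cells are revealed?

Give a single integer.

Answer: 6

Derivation:
Click 1 (1,4) count=2: revealed 1 new [(1,4)] -> total=1
Click 2 (1,3) count=4: revealed 1 new [(1,3)] -> total=2
Click 3 (0,0) count=0: revealed 4 new [(0,0) (0,1) (1,0) (1,1)] -> total=6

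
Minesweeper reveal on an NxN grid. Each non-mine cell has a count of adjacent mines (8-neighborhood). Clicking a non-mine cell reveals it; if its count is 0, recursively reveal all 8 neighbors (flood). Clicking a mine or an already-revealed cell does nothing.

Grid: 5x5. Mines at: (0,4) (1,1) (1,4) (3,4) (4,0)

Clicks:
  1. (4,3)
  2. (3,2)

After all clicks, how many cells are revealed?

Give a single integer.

Answer: 9

Derivation:
Click 1 (4,3) count=1: revealed 1 new [(4,3)] -> total=1
Click 2 (3,2) count=0: revealed 8 new [(2,1) (2,2) (2,3) (3,1) (3,2) (3,3) (4,1) (4,2)] -> total=9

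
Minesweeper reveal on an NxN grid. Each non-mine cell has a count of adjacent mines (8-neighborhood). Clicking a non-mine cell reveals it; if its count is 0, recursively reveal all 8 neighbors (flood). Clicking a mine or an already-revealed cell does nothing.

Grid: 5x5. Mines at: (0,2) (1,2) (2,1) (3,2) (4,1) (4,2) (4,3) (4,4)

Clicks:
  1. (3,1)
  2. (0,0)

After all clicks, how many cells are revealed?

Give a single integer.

Click 1 (3,1) count=4: revealed 1 new [(3,1)] -> total=1
Click 2 (0,0) count=0: revealed 4 new [(0,0) (0,1) (1,0) (1,1)] -> total=5

Answer: 5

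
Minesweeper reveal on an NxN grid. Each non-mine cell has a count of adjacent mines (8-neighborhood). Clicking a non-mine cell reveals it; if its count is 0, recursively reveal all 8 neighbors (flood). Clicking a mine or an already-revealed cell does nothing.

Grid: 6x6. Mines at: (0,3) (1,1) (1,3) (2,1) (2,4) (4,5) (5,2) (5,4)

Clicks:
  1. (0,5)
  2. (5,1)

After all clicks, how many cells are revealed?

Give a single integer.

Click 1 (0,5) count=0: revealed 4 new [(0,4) (0,5) (1,4) (1,5)] -> total=4
Click 2 (5,1) count=1: revealed 1 new [(5,1)] -> total=5

Answer: 5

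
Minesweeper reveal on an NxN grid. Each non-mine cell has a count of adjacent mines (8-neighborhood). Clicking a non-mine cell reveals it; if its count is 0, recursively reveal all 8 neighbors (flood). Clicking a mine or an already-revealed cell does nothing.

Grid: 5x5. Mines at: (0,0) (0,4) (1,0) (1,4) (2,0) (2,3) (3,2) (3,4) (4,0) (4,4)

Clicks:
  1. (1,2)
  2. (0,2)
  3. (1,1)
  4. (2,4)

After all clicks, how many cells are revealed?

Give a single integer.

Answer: 7

Derivation:
Click 1 (1,2) count=1: revealed 1 new [(1,2)] -> total=1
Click 2 (0,2) count=0: revealed 5 new [(0,1) (0,2) (0,3) (1,1) (1,3)] -> total=6
Click 3 (1,1) count=3: revealed 0 new [(none)] -> total=6
Click 4 (2,4) count=3: revealed 1 new [(2,4)] -> total=7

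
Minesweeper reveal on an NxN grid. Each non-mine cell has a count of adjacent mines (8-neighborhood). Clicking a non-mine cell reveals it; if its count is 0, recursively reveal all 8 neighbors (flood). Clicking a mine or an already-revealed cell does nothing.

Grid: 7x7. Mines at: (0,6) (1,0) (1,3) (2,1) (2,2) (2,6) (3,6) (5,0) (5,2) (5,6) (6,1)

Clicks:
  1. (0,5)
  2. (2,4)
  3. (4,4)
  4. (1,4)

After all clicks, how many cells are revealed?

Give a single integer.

Answer: 17

Derivation:
Click 1 (0,5) count=1: revealed 1 new [(0,5)] -> total=1
Click 2 (2,4) count=1: revealed 1 new [(2,4)] -> total=2
Click 3 (4,4) count=0: revealed 14 new [(2,3) (2,5) (3,3) (3,4) (3,5) (4,3) (4,4) (4,5) (5,3) (5,4) (5,5) (6,3) (6,4) (6,5)] -> total=16
Click 4 (1,4) count=1: revealed 1 new [(1,4)] -> total=17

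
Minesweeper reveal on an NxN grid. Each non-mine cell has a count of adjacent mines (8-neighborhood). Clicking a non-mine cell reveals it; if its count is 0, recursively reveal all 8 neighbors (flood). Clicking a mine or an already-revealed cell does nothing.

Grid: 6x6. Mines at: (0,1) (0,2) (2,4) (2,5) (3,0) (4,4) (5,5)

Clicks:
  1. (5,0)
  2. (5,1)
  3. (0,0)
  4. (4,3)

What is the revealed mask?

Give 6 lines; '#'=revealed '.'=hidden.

Click 1 (5,0) count=0: revealed 17 new [(1,1) (1,2) (1,3) (2,1) (2,2) (2,3) (3,1) (3,2) (3,3) (4,0) (4,1) (4,2) (4,3) (5,0) (5,1) (5,2) (5,3)] -> total=17
Click 2 (5,1) count=0: revealed 0 new [(none)] -> total=17
Click 3 (0,0) count=1: revealed 1 new [(0,0)] -> total=18
Click 4 (4,3) count=1: revealed 0 new [(none)] -> total=18

Answer: #.....
.###..
.###..
.###..
####..
####..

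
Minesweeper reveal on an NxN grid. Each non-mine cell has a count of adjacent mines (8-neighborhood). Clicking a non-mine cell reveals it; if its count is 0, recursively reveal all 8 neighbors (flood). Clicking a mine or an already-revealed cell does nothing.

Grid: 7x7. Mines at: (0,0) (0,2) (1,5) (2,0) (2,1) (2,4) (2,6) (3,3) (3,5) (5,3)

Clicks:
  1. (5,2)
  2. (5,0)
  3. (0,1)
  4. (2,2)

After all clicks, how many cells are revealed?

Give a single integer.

Answer: 14

Derivation:
Click 1 (5,2) count=1: revealed 1 new [(5,2)] -> total=1
Click 2 (5,0) count=0: revealed 11 new [(3,0) (3,1) (3,2) (4,0) (4,1) (4,2) (5,0) (5,1) (6,0) (6,1) (6,2)] -> total=12
Click 3 (0,1) count=2: revealed 1 new [(0,1)] -> total=13
Click 4 (2,2) count=2: revealed 1 new [(2,2)] -> total=14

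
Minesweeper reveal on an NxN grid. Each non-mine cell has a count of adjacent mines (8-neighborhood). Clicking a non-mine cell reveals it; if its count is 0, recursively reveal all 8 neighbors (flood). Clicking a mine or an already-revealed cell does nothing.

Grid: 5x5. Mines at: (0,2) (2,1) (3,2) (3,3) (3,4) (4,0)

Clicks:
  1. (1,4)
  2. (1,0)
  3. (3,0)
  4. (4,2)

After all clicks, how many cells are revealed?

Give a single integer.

Answer: 9

Derivation:
Click 1 (1,4) count=0: revealed 6 new [(0,3) (0,4) (1,3) (1,4) (2,3) (2,4)] -> total=6
Click 2 (1,0) count=1: revealed 1 new [(1,0)] -> total=7
Click 3 (3,0) count=2: revealed 1 new [(3,0)] -> total=8
Click 4 (4,2) count=2: revealed 1 new [(4,2)] -> total=9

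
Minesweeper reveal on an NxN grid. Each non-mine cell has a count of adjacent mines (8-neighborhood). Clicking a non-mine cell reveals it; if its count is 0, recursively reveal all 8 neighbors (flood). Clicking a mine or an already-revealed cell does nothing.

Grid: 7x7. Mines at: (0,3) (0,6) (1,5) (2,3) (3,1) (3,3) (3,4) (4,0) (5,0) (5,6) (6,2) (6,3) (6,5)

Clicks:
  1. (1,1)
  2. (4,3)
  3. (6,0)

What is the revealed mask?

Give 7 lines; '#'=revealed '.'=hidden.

Click 1 (1,1) count=0: revealed 9 new [(0,0) (0,1) (0,2) (1,0) (1,1) (1,2) (2,0) (2,1) (2,2)] -> total=9
Click 2 (4,3) count=2: revealed 1 new [(4,3)] -> total=10
Click 3 (6,0) count=1: revealed 1 new [(6,0)] -> total=11

Answer: ###....
###....
###....
.......
...#...
.......
#......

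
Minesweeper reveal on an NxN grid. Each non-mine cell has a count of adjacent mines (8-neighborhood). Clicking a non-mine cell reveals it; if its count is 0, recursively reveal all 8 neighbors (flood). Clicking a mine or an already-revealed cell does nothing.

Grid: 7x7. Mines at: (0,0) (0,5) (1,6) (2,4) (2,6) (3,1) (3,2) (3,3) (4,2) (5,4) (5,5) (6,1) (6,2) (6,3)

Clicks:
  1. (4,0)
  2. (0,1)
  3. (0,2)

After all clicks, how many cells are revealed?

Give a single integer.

Answer: 12

Derivation:
Click 1 (4,0) count=1: revealed 1 new [(4,0)] -> total=1
Click 2 (0,1) count=1: revealed 1 new [(0,1)] -> total=2
Click 3 (0,2) count=0: revealed 10 new [(0,2) (0,3) (0,4) (1,1) (1,2) (1,3) (1,4) (2,1) (2,2) (2,3)] -> total=12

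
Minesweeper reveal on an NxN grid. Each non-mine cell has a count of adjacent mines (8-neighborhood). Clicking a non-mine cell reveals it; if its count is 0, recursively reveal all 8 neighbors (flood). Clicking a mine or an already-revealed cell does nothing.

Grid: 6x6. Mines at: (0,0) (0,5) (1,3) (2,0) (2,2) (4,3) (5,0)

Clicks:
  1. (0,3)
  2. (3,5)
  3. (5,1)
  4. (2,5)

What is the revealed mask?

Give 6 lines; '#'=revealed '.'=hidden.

Click 1 (0,3) count=1: revealed 1 new [(0,3)] -> total=1
Click 2 (3,5) count=0: revealed 10 new [(1,4) (1,5) (2,4) (2,5) (3,4) (3,5) (4,4) (4,5) (5,4) (5,5)] -> total=11
Click 3 (5,1) count=1: revealed 1 new [(5,1)] -> total=12
Click 4 (2,5) count=0: revealed 0 new [(none)] -> total=12

Answer: ...#..
....##
....##
....##
....##
.#..##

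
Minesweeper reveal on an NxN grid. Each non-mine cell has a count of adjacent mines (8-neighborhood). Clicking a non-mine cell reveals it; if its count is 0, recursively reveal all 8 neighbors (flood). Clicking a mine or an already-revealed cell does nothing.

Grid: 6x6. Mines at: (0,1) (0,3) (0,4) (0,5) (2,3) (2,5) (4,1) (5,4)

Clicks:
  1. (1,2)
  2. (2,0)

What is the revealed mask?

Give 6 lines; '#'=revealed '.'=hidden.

Click 1 (1,2) count=3: revealed 1 new [(1,2)] -> total=1
Click 2 (2,0) count=0: revealed 8 new [(1,0) (1,1) (2,0) (2,1) (2,2) (3,0) (3,1) (3,2)] -> total=9

Answer: ......
###...
###...
###...
......
......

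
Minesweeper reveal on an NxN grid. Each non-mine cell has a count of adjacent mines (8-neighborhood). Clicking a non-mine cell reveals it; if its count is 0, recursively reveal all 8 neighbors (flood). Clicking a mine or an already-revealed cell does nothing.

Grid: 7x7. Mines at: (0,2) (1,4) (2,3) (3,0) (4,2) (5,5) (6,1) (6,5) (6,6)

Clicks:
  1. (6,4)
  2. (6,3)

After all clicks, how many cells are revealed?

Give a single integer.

Click 1 (6,4) count=2: revealed 1 new [(6,4)] -> total=1
Click 2 (6,3) count=0: revealed 5 new [(5,2) (5,3) (5,4) (6,2) (6,3)] -> total=6

Answer: 6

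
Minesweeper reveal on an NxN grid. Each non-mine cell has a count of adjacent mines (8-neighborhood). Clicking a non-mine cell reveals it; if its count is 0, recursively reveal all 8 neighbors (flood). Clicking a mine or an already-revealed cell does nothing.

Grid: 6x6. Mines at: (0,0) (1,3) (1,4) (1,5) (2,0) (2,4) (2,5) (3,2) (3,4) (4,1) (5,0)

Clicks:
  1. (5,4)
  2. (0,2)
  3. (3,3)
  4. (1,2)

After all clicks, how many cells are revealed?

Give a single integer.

Click 1 (5,4) count=0: revealed 8 new [(4,2) (4,3) (4,4) (4,5) (5,2) (5,3) (5,4) (5,5)] -> total=8
Click 2 (0,2) count=1: revealed 1 new [(0,2)] -> total=9
Click 3 (3,3) count=3: revealed 1 new [(3,3)] -> total=10
Click 4 (1,2) count=1: revealed 1 new [(1,2)] -> total=11

Answer: 11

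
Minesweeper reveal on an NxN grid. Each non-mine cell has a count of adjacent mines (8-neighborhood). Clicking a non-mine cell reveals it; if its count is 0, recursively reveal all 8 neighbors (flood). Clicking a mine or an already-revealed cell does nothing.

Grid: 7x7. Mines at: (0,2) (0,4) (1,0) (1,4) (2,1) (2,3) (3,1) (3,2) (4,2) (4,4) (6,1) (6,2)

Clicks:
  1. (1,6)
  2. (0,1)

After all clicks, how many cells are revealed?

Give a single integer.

Click 1 (1,6) count=0: revealed 18 new [(0,5) (0,6) (1,5) (1,6) (2,5) (2,6) (3,5) (3,6) (4,5) (4,6) (5,3) (5,4) (5,5) (5,6) (6,3) (6,4) (6,5) (6,6)] -> total=18
Click 2 (0,1) count=2: revealed 1 new [(0,1)] -> total=19

Answer: 19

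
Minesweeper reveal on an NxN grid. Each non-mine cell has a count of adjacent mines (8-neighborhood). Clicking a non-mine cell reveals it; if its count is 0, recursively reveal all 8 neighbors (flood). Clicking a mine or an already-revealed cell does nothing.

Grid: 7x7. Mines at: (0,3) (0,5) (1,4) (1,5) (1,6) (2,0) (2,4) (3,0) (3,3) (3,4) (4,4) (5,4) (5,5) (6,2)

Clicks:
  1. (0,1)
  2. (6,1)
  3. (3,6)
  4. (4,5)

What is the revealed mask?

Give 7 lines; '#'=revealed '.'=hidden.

Answer: ###....
###....
.....##
.....##
.....##
.......
.#.....

Derivation:
Click 1 (0,1) count=0: revealed 6 new [(0,0) (0,1) (0,2) (1,0) (1,1) (1,2)] -> total=6
Click 2 (6,1) count=1: revealed 1 new [(6,1)] -> total=7
Click 3 (3,6) count=0: revealed 6 new [(2,5) (2,6) (3,5) (3,6) (4,5) (4,6)] -> total=13
Click 4 (4,5) count=4: revealed 0 new [(none)] -> total=13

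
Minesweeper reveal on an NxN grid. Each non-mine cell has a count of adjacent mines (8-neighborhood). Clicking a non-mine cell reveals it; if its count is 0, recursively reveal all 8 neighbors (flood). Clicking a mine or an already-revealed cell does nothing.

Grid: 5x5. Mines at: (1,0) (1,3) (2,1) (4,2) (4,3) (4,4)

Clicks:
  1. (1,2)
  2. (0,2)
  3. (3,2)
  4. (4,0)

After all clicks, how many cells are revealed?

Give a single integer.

Answer: 7

Derivation:
Click 1 (1,2) count=2: revealed 1 new [(1,2)] -> total=1
Click 2 (0,2) count=1: revealed 1 new [(0,2)] -> total=2
Click 3 (3,2) count=3: revealed 1 new [(3,2)] -> total=3
Click 4 (4,0) count=0: revealed 4 new [(3,0) (3,1) (4,0) (4,1)] -> total=7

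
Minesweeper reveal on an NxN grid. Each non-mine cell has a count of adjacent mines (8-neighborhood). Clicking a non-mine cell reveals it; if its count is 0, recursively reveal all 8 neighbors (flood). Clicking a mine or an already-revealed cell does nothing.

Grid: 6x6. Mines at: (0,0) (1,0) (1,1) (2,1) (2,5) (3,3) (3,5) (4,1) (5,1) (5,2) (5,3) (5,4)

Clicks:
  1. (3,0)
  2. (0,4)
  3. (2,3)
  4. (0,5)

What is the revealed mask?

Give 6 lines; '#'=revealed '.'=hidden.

Answer: ..####
..####
..###.
#.....
......
......

Derivation:
Click 1 (3,0) count=2: revealed 1 new [(3,0)] -> total=1
Click 2 (0,4) count=0: revealed 11 new [(0,2) (0,3) (0,4) (0,5) (1,2) (1,3) (1,4) (1,5) (2,2) (2,3) (2,4)] -> total=12
Click 3 (2,3) count=1: revealed 0 new [(none)] -> total=12
Click 4 (0,5) count=0: revealed 0 new [(none)] -> total=12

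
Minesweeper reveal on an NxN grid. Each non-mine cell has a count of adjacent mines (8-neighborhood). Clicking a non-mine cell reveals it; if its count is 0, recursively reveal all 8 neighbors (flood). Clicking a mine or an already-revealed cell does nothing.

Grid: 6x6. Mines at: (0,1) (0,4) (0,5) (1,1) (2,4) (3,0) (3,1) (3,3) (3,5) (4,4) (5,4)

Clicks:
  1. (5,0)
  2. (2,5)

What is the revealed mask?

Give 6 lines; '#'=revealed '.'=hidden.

Click 1 (5,0) count=0: revealed 8 new [(4,0) (4,1) (4,2) (4,3) (5,0) (5,1) (5,2) (5,3)] -> total=8
Click 2 (2,5) count=2: revealed 1 new [(2,5)] -> total=9

Answer: ......
......
.....#
......
####..
####..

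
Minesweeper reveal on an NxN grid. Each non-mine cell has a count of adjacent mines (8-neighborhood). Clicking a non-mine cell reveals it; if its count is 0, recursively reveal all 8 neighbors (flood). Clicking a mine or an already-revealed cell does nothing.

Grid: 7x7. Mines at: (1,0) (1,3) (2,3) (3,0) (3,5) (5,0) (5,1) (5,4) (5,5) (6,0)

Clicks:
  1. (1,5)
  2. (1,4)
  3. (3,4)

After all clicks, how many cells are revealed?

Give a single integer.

Answer: 10

Derivation:
Click 1 (1,5) count=0: revealed 9 new [(0,4) (0,5) (0,6) (1,4) (1,5) (1,6) (2,4) (2,5) (2,6)] -> total=9
Click 2 (1,4) count=2: revealed 0 new [(none)] -> total=9
Click 3 (3,4) count=2: revealed 1 new [(3,4)] -> total=10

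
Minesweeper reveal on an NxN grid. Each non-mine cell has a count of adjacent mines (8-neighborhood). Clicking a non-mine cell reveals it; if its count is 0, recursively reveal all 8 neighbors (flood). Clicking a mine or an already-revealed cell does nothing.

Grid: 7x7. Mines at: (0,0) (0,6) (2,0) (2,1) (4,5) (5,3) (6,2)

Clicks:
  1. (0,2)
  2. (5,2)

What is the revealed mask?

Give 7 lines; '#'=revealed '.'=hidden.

Answer: .#####.
.######
..#####
..#####
..###..
..#....
.......

Derivation:
Click 1 (0,2) count=0: revealed 24 new [(0,1) (0,2) (0,3) (0,4) (0,5) (1,1) (1,2) (1,3) (1,4) (1,5) (1,6) (2,2) (2,3) (2,4) (2,5) (2,6) (3,2) (3,3) (3,4) (3,5) (3,6) (4,2) (4,3) (4,4)] -> total=24
Click 2 (5,2) count=2: revealed 1 new [(5,2)] -> total=25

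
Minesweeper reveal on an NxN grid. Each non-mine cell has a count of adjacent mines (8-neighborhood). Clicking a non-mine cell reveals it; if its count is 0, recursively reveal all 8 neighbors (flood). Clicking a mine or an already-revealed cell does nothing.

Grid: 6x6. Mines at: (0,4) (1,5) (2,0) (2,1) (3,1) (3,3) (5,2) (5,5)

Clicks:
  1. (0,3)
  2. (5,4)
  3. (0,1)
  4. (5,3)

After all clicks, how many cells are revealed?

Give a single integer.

Click 1 (0,3) count=1: revealed 1 new [(0,3)] -> total=1
Click 2 (5,4) count=1: revealed 1 new [(5,4)] -> total=2
Click 3 (0,1) count=0: revealed 7 new [(0,0) (0,1) (0,2) (1,0) (1,1) (1,2) (1,3)] -> total=9
Click 4 (5,3) count=1: revealed 1 new [(5,3)] -> total=10

Answer: 10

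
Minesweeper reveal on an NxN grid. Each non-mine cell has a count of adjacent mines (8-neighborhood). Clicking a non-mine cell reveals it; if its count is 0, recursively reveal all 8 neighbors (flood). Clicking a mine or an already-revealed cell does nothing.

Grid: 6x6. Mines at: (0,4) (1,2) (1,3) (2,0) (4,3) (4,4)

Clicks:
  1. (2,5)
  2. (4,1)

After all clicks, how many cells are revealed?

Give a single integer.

Click 1 (2,5) count=0: revealed 6 new [(1,4) (1,5) (2,4) (2,5) (3,4) (3,5)] -> total=6
Click 2 (4,1) count=0: revealed 9 new [(3,0) (3,1) (3,2) (4,0) (4,1) (4,2) (5,0) (5,1) (5,2)] -> total=15

Answer: 15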